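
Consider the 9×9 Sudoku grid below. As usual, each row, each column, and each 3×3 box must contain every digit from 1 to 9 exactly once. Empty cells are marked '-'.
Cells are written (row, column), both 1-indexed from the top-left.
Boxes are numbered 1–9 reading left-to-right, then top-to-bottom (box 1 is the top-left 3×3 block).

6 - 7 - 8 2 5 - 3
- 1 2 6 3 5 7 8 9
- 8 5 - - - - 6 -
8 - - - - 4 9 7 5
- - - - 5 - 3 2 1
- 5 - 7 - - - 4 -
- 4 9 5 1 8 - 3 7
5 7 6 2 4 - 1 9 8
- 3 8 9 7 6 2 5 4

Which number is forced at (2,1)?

Row 2 already contains {1, 2, 3, 5, 6, 7, 8, 9}.
Column 1 already contains {5, 6, 8}.
Its 3×3 block (box 1) already contains {1, 2, 5, 6, 7, 8}.
The only value from 1–9 not eliminated is 4, so (2,1) = 4.

4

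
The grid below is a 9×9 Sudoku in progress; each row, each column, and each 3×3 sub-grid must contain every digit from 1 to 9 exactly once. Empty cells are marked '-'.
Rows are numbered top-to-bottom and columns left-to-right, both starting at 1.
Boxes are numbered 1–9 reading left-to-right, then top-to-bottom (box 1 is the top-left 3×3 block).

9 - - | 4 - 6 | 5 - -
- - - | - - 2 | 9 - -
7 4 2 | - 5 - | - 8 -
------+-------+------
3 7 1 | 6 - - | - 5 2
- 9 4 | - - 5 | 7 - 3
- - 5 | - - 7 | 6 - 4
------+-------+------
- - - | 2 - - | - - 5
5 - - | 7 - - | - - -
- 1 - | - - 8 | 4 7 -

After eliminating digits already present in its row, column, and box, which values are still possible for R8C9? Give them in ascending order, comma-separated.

1,6,8,9

Row 8 already contains {5, 7}.
Column 9 already contains {2, 3, 4, 5}.
Its 3×3 block (box 9) already contains {4, 5, 7}.
Removing those from 1–9 leaves {1, 6, 8, 9} as the candidates for R8C9.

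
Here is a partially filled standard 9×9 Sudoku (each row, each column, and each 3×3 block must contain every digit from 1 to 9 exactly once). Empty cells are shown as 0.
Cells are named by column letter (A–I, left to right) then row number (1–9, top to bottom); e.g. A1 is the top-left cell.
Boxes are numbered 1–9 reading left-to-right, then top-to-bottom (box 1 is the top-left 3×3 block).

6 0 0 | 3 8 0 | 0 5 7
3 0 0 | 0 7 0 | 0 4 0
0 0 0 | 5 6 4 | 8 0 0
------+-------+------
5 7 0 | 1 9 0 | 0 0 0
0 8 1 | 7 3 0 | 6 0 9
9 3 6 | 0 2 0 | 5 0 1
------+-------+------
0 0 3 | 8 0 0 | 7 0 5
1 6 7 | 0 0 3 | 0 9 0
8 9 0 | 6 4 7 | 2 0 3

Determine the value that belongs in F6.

8

Row 6 already contains {1, 2, 3, 5, 6, 9}.
Column F already contains {3, 4, 7}.
Its 3×3 block (box 5) already contains {1, 2, 3, 7, 9}.
The only value from 1–9 not eliminated is 8, so F6 = 8.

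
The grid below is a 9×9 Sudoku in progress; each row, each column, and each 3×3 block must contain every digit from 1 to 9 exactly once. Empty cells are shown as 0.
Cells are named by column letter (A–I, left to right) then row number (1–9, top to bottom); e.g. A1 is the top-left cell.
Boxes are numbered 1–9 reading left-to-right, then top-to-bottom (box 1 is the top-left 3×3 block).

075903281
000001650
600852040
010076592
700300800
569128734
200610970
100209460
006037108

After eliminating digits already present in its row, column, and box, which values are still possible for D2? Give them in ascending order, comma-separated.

Row 2 already contains {1, 5, 6}.
Column D already contains {1, 2, 3, 6, 8, 9}.
Its 3×3 block (box 2) already contains {1, 2, 3, 5, 8, 9}.
Removing those from 1–9 leaves {4, 7} as the candidates for D2.

4,7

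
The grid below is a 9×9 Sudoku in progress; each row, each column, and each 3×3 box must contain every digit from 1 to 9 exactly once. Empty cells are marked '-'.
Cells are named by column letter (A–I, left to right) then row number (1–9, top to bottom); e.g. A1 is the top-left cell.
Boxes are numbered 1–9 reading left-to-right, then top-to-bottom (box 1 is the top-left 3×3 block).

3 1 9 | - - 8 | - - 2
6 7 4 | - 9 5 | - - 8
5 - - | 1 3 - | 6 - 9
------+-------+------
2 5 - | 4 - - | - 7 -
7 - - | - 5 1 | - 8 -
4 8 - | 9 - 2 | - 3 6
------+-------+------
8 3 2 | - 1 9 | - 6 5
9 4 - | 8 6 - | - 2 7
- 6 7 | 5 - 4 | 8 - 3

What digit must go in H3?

Row 3 already contains {1, 3, 5, 6, 9}.
Column H already contains {2, 3, 6, 7, 8}.
Its 3×3 block (box 3) already contains {2, 6, 8, 9}.
The only value from 1–9 not eliminated is 4, so H3 = 4.

4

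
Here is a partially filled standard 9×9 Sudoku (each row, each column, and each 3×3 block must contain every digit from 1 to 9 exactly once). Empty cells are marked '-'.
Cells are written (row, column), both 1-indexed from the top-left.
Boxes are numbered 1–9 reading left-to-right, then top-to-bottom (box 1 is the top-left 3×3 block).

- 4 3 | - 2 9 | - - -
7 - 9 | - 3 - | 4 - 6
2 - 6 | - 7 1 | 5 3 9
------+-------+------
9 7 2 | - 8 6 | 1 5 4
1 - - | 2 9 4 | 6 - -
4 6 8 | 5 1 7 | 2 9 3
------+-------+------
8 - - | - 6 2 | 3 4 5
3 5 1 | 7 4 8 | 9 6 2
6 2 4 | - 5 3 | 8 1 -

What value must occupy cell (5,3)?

Row 5 already contains {1, 2, 4, 6, 9}.
Column 3 already contains {1, 2, 3, 4, 6, 8, 9}.
Its 3×3 block (box 4) already contains {1, 2, 4, 6, 7, 8, 9}.
The only value from 1–9 not eliminated is 5, so (5,3) = 5.

5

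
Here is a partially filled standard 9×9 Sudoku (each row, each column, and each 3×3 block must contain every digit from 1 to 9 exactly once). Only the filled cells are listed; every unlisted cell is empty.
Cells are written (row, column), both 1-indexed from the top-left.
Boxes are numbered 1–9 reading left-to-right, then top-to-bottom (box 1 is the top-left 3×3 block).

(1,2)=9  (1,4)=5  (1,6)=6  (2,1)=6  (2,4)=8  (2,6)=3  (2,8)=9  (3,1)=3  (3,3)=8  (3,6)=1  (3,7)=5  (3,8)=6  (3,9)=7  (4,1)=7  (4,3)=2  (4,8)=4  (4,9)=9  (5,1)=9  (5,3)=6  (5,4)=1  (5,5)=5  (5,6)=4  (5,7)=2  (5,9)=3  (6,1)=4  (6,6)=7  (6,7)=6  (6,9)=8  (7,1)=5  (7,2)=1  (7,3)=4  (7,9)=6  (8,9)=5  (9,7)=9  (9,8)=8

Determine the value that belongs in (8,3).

9

Cell (8,3) itself could take any of {3, 7, 9} by direct elimination.
Consider where 9 can go in box 7.
(8,1) is out (column 1 already has a 9).
(8,2) is out (column 2 already has a 9).
(9,1) is out (row 9 already has a 9).
(9,2) is out (row 9 already has a 9).
(9,3) is out (row 9 already has a 9).
So the only cell in box 7 that can hold 9 is (8,3).
Therefore (8,3) = 9.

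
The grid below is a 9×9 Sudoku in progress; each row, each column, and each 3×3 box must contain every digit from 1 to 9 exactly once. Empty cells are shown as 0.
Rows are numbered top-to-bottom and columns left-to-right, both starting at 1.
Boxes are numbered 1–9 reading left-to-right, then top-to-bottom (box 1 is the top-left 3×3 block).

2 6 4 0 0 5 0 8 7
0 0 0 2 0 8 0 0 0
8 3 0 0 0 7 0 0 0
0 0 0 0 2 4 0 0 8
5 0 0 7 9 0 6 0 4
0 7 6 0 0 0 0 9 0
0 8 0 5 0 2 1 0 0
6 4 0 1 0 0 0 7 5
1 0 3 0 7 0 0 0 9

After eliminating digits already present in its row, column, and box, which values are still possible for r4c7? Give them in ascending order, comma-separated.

3,5,7

Row 4 already contains {2, 4, 8}.
Column 7 already contains {1, 6}.
Its 3×3 block (box 6) already contains {4, 6, 8, 9}.
Removing those from 1–9 leaves {3, 5, 7} as the candidates for r4c7.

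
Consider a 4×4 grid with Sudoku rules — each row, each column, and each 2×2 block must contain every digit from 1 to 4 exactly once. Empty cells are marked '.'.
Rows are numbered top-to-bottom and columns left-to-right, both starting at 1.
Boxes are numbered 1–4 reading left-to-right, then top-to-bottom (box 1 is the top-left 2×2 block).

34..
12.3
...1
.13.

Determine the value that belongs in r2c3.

4

Row 2 already contains {1, 2, 3}.
Column 3 already contains {3}.
Its 2×2 block (box 2) already contains {3}.
The only value from 1–4 not eliminated is 4, so r2c3 = 4.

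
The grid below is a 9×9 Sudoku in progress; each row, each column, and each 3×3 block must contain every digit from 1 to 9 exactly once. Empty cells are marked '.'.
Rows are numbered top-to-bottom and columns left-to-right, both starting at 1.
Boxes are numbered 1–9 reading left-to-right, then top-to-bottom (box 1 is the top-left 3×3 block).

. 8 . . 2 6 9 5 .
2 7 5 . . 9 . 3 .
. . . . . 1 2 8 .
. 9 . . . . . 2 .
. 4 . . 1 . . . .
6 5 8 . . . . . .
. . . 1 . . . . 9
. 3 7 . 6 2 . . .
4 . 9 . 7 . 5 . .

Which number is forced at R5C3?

Cell R5C3 itself could take any of {2, 3} by direct elimination.
Consider where 2 can go in box 4.
R4C1 is out (row 4 already has a 2).
R4C3 is out (row 4 already has a 2).
R5C1 is out (column 1 already has a 2).
So the only cell in box 4 that can hold 2 is R5C3.
Therefore R5C3 = 2.

2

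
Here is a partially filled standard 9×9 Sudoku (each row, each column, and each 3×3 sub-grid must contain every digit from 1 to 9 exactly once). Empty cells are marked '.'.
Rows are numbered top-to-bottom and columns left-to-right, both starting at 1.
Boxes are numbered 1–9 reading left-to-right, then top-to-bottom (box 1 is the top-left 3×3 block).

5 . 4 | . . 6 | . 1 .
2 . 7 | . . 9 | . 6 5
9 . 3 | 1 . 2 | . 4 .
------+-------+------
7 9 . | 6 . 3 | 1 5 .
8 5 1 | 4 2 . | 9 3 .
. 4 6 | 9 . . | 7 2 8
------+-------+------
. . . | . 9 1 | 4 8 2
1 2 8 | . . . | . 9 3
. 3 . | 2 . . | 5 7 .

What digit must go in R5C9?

6

Row 5 already contains {1, 2, 3, 4, 5, 8, 9}.
Column 9 already contains {2, 3, 5, 8}.
Its 3×3 block (box 6) already contains {1, 2, 3, 5, 7, 8, 9}.
The only value from 1–9 not eliminated is 6, so R5C9 = 6.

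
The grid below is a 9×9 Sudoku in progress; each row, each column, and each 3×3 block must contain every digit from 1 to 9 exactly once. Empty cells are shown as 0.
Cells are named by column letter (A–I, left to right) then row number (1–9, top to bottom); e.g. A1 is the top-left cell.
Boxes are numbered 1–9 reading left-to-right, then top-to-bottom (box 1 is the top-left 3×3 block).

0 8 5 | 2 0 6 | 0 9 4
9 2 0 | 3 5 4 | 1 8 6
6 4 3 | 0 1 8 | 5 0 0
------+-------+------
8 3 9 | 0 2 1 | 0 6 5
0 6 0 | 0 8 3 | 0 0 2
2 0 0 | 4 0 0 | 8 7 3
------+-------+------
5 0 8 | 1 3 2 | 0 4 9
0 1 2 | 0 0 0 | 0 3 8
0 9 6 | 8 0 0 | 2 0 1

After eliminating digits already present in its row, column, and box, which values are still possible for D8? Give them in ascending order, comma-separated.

Row 8 already contains {1, 2, 3, 8}.
Column D already contains {1, 2, 3, 4, 8}.
Its 3×3 block (box 8) already contains {1, 2, 3, 8}.
Removing those from 1–9 leaves {5, 6, 7, 9} as the candidates for D8.

5,6,7,9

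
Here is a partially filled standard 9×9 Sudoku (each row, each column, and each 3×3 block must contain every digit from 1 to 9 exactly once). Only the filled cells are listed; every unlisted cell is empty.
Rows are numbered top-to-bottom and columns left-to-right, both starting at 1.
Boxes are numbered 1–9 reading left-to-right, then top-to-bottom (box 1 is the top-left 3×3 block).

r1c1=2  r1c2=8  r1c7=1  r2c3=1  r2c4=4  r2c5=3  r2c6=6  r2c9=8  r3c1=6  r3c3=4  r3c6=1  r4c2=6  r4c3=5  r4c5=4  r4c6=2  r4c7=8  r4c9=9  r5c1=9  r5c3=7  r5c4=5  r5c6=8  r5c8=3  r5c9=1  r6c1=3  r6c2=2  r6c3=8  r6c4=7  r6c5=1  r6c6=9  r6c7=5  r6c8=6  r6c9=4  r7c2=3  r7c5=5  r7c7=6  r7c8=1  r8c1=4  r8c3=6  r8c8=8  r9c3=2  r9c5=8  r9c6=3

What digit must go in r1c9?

6

Cell r1c9 itself could take any of {3, 5, 6, 7} by direct elimination.
Consider where 6 can go in column 9.
r3c9 is out (row 3 already has a 6).
r7c9 is out (row 7 already has a 6).
r8c9 is out (row 8 already has a 6).
r9c9 is out (box 9 already has a 6).
So the only cell in column 9 that can hold 6 is r1c9.
Therefore r1c9 = 6.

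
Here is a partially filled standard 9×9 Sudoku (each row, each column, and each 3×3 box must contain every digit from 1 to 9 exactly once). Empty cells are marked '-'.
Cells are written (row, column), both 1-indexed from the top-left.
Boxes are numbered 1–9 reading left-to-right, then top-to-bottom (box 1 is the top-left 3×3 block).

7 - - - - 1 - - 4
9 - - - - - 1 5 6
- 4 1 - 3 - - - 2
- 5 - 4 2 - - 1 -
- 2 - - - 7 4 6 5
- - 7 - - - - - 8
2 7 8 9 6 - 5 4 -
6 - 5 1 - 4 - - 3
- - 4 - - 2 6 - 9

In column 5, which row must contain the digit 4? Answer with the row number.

2

Consider where 4 can go in column 5.
(1,5) is out (row 1 already has a 4).
(5,5) is out (row 5 already has a 4).
(6,5) is out (box 5 already has a 4).
(8,5) is out (row 8 already has a 4).
(9,5) is out (row 9 already has a 4).
So the only cell in column 5 that can hold 4 is (2,5).
That is row 2.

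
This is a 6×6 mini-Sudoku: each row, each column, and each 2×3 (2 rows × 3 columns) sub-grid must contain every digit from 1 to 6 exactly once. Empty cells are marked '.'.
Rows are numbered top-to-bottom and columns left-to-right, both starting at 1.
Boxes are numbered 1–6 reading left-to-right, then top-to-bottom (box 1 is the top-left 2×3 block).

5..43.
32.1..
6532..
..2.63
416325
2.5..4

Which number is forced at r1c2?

6

Row 1 already contains {3, 4, 5}.
Column 2 already contains {1, 2, 5}.
Its 2×3 block (box 1) already contains {2, 3, 5}.
The only value from 1–6 not eliminated is 6, so r1c2 = 6.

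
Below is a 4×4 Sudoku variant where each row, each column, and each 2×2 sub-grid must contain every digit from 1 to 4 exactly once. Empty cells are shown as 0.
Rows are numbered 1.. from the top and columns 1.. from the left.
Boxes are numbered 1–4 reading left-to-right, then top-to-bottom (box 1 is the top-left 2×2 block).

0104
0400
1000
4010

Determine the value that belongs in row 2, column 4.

1

Cell row 2, column 4 itself could take any of {1, 2, 3} by direct elimination.
Consider where 1 can go in column 4.
row 3, column 4 is out (row 3 already has a 1).
row 4, column 4 is out (row 4 already has a 1).
So the only cell in column 4 that can hold 1 is row 2, column 4.
Therefore row 2, column 4 = 1.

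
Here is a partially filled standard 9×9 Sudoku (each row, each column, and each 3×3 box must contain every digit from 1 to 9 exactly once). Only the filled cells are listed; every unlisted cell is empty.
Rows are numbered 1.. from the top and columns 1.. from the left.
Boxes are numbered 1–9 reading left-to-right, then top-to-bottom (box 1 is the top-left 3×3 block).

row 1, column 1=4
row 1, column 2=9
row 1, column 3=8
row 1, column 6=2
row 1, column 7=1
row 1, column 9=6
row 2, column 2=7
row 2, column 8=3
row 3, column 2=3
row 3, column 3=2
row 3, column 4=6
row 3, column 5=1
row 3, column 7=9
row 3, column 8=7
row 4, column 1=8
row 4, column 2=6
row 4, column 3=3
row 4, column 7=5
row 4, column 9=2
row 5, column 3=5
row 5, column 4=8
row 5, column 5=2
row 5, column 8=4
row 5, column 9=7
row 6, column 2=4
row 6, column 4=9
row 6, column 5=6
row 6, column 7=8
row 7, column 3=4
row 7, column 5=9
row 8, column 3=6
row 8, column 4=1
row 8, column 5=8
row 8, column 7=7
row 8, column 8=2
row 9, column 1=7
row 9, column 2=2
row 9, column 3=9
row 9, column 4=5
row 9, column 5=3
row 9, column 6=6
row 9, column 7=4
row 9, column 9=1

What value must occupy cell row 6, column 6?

5

Cell row 6, column 6 itself could take any of {1, 3, 5, 7} by direct elimination.
Consider where 5 can go in row 6.
row 6, column 1 is out (box 4 already has a 5).
row 6, column 3 is out (column 3 already has a 5).
row 6, column 8 is out (box 6 already has a 5).
row 6, column 9 is out (box 6 already has a 5).
So the only cell in row 6 that can hold 5 is row 6, column 6.
Therefore row 6, column 6 = 5.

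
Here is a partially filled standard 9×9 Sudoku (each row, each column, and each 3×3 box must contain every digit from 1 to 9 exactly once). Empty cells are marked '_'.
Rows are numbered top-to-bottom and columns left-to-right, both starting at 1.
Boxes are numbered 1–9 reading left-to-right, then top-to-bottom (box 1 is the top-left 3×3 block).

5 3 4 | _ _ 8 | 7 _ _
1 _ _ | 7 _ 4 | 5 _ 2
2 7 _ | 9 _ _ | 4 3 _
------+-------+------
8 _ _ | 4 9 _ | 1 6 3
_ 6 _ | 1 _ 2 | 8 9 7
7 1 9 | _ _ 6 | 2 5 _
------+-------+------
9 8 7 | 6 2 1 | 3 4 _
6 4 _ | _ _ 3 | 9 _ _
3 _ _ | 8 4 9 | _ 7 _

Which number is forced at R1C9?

Cell R1C9 itself could take any of {1, 6, 9} by direct elimination.
Consider where 9 can go in box 3.
R1C8 is out (column 8 already has a 9).
R2C8 is out (column 8 already has a 9).
R3C9 is out (row 3 already has a 9).
So the only cell in box 3 that can hold 9 is R1C9.
Therefore R1C9 = 9.

9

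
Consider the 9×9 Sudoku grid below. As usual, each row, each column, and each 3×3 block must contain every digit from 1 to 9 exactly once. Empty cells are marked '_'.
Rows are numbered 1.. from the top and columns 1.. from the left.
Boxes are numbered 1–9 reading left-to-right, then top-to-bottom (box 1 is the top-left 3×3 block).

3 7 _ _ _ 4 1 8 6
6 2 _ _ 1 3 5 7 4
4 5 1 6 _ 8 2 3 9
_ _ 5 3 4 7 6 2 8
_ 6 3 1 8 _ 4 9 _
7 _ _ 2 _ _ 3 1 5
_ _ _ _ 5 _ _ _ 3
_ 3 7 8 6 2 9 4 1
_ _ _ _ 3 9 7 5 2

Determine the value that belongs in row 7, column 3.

2

Cell row 7, column 3 itself could take any of {2, 4, 6, 8, 9} by direct elimination.
Consider where 2 can go in column 3.
row 1, column 3 is out (box 1 already has a 2).
row 2, column 3 is out (row 2 already has a 2).
row 6, column 3 is out (row 6 already has a 2).
row 9, column 3 is out (row 9 already has a 2).
So the only cell in column 3 that can hold 2 is row 7, column 3.
Therefore row 7, column 3 = 2.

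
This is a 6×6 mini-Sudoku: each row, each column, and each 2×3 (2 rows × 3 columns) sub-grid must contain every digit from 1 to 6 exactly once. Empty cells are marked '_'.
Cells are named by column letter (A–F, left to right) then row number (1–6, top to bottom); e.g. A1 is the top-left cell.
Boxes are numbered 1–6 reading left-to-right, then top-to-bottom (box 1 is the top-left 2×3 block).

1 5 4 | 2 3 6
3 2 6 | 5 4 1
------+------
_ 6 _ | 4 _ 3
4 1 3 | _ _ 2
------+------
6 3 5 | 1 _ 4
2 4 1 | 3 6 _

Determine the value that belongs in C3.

Row 3 already contains {3, 4, 6}.
Column C already contains {1, 3, 4, 5, 6}.
Its 2×3 block (box 3) already contains {1, 3, 4, 6}.
The only value from 1–6 not eliminated is 2, so C3 = 2.

2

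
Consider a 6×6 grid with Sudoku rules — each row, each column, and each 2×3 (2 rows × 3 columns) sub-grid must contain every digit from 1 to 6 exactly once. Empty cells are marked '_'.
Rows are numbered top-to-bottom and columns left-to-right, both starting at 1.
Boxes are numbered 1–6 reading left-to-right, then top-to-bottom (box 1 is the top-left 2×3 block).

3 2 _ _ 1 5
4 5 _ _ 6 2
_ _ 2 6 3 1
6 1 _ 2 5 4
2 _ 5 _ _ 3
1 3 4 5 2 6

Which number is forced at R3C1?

5

Row 3 already contains {1, 2, 3, 6}.
Column 1 already contains {1, 2, 3, 4, 6}.
Its 2×3 block (box 3) already contains {1, 2, 6}.
The only value from 1–6 not eliminated is 5, so R3C1 = 5.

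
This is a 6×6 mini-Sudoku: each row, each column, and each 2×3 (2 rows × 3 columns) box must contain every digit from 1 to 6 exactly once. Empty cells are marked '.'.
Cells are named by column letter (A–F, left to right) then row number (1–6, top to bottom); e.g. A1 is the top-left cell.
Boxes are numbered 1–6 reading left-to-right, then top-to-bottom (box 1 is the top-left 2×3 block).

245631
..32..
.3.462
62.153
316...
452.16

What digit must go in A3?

Cell A3 itself could take any of {1, 5} by direct elimination.
Consider where 5 can go in box 3.
C3 is out (column C already has a 5).
C4 is out (row 4 already has a 5).
So the only cell in box 3 that can hold 5 is A3.
Therefore A3 = 5.

5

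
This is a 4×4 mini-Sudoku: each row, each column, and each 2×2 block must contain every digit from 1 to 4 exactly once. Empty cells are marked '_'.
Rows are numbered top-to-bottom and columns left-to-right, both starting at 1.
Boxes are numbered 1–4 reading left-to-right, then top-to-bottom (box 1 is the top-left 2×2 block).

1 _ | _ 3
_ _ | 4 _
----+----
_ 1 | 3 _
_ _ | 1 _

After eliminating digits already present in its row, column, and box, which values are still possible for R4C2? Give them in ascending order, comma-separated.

2,3,4

Row 4 already contains {1}.
Column 2 already contains {1}.
Its 2×2 block (box 3) already contains {1}.
Removing those from 1–4 leaves {2, 3, 4} as the candidates for R4C2.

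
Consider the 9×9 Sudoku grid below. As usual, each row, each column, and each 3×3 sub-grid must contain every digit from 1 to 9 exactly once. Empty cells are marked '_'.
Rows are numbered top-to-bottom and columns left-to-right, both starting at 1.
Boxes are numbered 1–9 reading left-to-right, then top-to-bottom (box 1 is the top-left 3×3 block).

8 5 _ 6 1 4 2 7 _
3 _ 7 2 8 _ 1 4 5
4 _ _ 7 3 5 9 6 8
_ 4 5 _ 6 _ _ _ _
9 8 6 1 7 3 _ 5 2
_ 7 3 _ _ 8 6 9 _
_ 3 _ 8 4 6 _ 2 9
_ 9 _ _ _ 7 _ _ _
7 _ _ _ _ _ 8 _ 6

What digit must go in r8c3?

8

Cell r8c3 itself could take any of {1, 2, 4, 8} by direct elimination.
Consider where 8 can go in row 8.
r8c1 is out (column 1 already has a 8). r8c4 is out (column 4 already has a 8). r8c5 is out (column 5 already has a 8). r8c7 is out (column 7 already has a 8). The remaining empty cells in row 8 are similarly blocked.
So the only cell in row 8 that can hold 8 is r8c3.
Therefore r8c3 = 8.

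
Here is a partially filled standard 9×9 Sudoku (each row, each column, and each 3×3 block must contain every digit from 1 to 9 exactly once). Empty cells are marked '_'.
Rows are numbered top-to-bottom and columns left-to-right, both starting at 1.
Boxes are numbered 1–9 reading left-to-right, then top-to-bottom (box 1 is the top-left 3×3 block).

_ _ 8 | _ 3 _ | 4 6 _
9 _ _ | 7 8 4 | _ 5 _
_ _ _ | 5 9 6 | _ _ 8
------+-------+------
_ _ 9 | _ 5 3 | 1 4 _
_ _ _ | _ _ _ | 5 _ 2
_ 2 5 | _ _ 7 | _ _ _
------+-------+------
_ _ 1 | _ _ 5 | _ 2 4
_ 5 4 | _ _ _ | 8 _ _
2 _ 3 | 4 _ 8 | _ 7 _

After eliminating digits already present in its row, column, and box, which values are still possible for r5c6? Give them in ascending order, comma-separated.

1,9

Row 5 already contains {2, 5}.
Column 6 already contains {3, 4, 5, 6, 7, 8}.
Its 3×3 block (box 5) already contains {3, 5, 7}.
Removing those from 1–9 leaves {1, 9} as the candidates for r5c6.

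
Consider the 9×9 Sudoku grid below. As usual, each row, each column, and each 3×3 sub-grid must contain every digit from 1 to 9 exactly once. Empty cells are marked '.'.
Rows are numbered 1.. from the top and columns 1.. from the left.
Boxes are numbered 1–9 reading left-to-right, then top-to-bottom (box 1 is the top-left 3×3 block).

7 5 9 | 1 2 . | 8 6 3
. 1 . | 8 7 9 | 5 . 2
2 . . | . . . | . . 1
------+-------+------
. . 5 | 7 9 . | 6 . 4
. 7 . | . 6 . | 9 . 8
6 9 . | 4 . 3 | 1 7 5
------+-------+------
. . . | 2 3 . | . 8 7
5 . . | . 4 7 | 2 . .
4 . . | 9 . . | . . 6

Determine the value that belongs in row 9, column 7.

Row 9 already contains {4, 6, 9}.
Column 7 already contains {1, 2, 5, 6, 8, 9}.
Its 3×3 block (box 9) already contains {2, 6, 7, 8}.
The only value from 1–9 not eliminated is 3, so row 9, column 7 = 3.

3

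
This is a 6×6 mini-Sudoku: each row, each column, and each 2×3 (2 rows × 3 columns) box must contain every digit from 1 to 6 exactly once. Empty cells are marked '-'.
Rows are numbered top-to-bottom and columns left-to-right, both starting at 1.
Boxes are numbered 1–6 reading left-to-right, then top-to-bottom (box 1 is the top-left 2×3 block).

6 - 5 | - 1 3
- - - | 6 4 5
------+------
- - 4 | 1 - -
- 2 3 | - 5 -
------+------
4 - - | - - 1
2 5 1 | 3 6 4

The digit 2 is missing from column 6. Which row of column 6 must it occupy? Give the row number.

3

Consider where 2 can go in column 6.
r4c6 is out (row 4 already has a 2).
So the only cell in column 6 that can hold 2 is r3c6.
That is row 3.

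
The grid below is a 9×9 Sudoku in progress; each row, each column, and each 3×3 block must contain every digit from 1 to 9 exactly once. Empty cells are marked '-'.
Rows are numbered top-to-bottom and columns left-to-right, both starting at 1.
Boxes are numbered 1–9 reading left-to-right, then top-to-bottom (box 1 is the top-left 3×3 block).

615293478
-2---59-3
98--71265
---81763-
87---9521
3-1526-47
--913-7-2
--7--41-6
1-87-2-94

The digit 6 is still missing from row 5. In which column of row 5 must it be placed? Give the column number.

Consider where 6 can go in row 5.
R5C4 is out (box 5 already has a 6).
R5C5 is out (box 5 already has a 6).
So the only cell in row 5 that can hold 6 is R5C3.
That is column 3.

3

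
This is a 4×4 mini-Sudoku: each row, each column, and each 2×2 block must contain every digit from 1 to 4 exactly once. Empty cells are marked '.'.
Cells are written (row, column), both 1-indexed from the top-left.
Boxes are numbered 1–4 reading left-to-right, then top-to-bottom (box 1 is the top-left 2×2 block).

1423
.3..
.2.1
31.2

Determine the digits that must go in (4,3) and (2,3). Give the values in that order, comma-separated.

4,1

For (4,3):
  Row 4 already contains {1, 2, 3}.
  Column 3 already contains {2}.
  Its 2×2 block (box 4) already contains {1, 2}.
  The only value from 1–4 not eliminated is 4, so (4,3) = 4.
For (2,3):
  Consider where 1 can go in box 2.
  (2,4) is out (column 4 already has a 1).
  So the only cell in box 2 that can hold 1 is (2,3).
  So (2,3) = 1.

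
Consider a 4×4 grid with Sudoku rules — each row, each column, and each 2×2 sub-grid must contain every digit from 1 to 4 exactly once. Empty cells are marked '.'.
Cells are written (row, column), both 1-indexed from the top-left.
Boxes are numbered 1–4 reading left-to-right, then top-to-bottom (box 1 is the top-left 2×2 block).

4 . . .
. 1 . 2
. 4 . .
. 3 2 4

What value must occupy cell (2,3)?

Cell (2,3) itself could take any of {3, 4} by direct elimination.
Consider where 4 can go in box 2.
(1,3) is out (row 1 already has a 4).
(1,4) is out (row 1 already has a 4).
So the only cell in box 2 that can hold 4 is (2,3).
Therefore (2,3) = 4.

4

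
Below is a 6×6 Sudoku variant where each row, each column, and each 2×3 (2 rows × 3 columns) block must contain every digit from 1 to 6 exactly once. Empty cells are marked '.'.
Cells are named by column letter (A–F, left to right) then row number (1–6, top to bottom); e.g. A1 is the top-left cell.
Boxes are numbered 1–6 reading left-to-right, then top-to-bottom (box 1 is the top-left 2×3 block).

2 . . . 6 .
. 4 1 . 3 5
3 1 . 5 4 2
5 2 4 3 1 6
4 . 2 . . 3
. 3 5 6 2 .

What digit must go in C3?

Row 3 already contains {1, 2, 3, 4, 5}.
Column C already contains {1, 2, 4, 5}.
Its 2×3 block (box 3) already contains {1, 2, 3, 4, 5}.
The only value from 1–6 not eliminated is 6, so C3 = 6.

6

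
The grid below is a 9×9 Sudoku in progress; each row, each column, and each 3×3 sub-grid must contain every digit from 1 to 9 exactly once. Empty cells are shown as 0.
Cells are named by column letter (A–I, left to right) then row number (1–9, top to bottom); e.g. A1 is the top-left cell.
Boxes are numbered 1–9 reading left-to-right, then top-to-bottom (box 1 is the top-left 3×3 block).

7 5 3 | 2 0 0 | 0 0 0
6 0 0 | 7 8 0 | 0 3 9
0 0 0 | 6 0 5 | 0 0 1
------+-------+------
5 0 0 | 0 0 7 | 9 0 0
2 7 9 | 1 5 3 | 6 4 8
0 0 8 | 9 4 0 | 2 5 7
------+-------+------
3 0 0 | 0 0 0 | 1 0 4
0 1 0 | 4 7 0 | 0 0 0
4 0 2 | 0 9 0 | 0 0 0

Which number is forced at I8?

2

Cell I8 itself could take any of {2, 3, 5, 6} by direct elimination.
Consider where 2 can go in column I.
I1 is out (row 1 already has a 2).
I4 is out (box 6 already has a 2).
I9 is out (row 9 already has a 2).
So the only cell in column I that can hold 2 is I8.
Therefore I8 = 2.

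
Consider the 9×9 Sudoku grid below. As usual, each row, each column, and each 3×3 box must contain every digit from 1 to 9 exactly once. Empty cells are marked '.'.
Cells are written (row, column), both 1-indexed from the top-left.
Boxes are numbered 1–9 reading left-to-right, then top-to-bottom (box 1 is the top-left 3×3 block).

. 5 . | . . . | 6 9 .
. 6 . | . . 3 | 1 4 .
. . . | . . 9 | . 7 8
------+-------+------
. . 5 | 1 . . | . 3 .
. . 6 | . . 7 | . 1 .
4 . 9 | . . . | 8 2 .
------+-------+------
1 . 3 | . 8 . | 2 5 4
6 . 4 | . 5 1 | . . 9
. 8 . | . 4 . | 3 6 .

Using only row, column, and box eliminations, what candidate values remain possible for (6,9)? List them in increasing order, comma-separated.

5,6,7

Row 6 already contains {2, 4, 8, 9}.
Column 9 already contains {4, 8, 9}.
Its 3×3 block (box 6) already contains {1, 2, 3, 8}.
Removing those from 1–9 leaves {5, 6, 7} as the candidates for (6,9).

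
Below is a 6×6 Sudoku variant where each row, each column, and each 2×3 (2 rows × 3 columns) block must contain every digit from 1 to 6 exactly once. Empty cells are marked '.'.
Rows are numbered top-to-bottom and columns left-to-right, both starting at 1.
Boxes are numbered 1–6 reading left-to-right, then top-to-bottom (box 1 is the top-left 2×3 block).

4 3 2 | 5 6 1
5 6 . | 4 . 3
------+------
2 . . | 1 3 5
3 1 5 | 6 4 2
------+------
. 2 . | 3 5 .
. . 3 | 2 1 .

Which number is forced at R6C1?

6

Row 6 already contains {1, 2, 3}.
Column 1 already contains {2, 3, 4, 5}.
Its 2×3 block (box 5) already contains {2, 3}.
The only value from 1–6 not eliminated is 6, so R6C1 = 6.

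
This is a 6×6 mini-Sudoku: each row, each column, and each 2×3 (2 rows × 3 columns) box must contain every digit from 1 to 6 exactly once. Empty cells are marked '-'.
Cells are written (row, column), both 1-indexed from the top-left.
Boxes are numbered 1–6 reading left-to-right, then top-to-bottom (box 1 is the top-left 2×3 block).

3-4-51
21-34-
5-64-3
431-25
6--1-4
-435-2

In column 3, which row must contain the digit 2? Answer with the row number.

Consider where 2 can go in column 3.
(2,3) is out (row 2 already has a 2).
So the only cell in column 3 that can hold 2 is (5,3).
That is row 5.

5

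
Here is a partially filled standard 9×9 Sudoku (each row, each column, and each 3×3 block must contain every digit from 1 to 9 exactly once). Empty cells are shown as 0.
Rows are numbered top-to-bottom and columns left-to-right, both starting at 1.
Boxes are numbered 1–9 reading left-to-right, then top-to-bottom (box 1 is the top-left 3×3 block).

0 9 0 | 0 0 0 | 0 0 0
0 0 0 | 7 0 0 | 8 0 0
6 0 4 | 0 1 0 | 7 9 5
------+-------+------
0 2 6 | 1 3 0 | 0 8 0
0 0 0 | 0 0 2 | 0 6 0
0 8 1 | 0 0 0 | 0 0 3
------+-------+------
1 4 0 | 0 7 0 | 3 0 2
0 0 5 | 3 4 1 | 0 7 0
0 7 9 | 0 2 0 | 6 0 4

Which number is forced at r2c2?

Cell r2c2 itself could take any of {1, 3, 5} by direct elimination.
Consider where 1 can go in column 2.
r3c2 is out (row 3 already has a 1).
r5c2 is out (box 4 already has a 1).
r8c2 is out (row 8 already has a 1).
So the only cell in column 2 that can hold 1 is r2c2.
Therefore r2c2 = 1.

1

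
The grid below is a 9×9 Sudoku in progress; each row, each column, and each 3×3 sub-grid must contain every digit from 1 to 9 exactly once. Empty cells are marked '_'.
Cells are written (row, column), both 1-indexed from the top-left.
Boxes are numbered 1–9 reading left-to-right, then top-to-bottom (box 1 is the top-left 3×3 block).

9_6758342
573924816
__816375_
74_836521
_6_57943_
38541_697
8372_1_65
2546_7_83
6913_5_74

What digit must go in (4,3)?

Row 4 already contains {1, 2, 3, 4, 5, 6, 7, 8}.
Column 3 already contains {1, 3, 4, 5, 6, 7, 8}.
Its 3×3 block (box 4) already contains {3, 4, 5, 6, 7, 8}.
The only value from 1–9 not eliminated is 9, so (4,3) = 9.

9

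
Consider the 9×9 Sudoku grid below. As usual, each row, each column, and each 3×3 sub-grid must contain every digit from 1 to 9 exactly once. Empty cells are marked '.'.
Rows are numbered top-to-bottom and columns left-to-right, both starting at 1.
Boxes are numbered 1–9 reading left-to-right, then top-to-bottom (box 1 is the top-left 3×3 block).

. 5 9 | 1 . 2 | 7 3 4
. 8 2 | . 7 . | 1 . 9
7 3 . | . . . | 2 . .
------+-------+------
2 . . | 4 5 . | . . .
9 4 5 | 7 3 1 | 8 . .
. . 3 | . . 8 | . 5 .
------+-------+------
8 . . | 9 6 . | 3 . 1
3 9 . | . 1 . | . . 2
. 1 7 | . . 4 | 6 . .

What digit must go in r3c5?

Cell r3c5 itself could take any of {4, 8, 9} by direct elimination.
Consider where 4 can go in column 5.
r1c5 is out (row 1 already has a 4).
r6c5 is out (box 5 already has a 4).
r9c5 is out (row 9 already has a 4).
So the only cell in column 5 that can hold 4 is r3c5.
Therefore r3c5 = 4.

4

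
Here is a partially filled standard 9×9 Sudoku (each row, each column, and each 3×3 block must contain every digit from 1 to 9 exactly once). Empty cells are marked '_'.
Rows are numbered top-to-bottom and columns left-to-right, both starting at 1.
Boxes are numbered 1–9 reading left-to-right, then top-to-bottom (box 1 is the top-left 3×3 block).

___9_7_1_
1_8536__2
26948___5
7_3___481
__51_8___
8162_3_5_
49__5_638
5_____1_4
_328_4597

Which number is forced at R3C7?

3

Cell R3C7 itself could take any of {3, 7} by direct elimination.
Consider where 3 can go in row 3.
R3C6 is out (column 6 already has a 3).
R3C8 is out (column 8 already has a 3).
So the only cell in row 3 that can hold 3 is R3C7.
Therefore R3C7 = 3.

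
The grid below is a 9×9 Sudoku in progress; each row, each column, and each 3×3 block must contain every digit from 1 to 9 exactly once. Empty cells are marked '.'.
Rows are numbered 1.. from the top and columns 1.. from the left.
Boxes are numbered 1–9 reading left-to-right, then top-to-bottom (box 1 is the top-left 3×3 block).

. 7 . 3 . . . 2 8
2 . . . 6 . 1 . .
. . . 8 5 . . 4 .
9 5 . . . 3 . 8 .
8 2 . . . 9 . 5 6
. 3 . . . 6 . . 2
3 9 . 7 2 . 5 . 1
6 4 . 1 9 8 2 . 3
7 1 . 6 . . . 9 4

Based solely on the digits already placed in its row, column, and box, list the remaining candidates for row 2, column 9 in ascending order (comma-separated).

5,7,9

Row 2 already contains {1, 2, 6}.
Column 9 already contains {1, 2, 3, 4, 6, 8}.
Its 3×3 block (box 3) already contains {1, 2, 4, 8}.
Removing those from 1–9 leaves {5, 7, 9} as the candidates for row 2, column 9.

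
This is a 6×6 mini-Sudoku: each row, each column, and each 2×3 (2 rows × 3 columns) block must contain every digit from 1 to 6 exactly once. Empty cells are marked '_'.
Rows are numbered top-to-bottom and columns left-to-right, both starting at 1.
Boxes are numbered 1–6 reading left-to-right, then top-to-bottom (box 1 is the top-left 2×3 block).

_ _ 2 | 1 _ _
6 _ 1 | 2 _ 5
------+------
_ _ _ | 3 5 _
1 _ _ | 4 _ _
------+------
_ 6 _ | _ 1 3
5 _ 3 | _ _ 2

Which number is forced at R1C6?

4

Cell R1C6 itself could take any of {4, 6} by direct elimination.
Consider where 4 can go in column 6.
R3C6 is out (box 4 already has a 4).
R4C6 is out (row 4 already has a 4).
So the only cell in column 6 that can hold 4 is R1C6.
Therefore R1C6 = 4.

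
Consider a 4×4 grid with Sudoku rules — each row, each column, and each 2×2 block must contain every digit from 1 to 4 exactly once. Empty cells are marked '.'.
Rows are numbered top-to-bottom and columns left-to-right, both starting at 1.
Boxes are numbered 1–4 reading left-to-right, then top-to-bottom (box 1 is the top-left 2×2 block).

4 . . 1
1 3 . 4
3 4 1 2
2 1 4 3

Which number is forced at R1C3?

Cell R1C3 itself could take any of {2, 3} by direct elimination.
Consider where 3 can go in row 1.
R1C2 is out (column 2 already has a 3).
So the only cell in row 1 that can hold 3 is R1C3.
Therefore R1C3 = 3.

3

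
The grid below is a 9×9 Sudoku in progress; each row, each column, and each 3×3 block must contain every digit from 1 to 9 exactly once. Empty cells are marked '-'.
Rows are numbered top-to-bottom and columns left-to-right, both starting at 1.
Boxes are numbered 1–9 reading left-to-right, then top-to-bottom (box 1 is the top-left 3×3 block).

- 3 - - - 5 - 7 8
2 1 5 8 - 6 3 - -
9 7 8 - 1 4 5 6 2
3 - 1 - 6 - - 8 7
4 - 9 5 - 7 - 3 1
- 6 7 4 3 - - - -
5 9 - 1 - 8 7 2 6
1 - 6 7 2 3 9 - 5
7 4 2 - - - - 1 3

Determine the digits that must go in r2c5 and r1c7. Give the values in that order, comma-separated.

For r2c5:
  Consider where 7 can go in box 2.
  r1c4 is out (row 1 already has a 7).
  r1c5 is out (row 1 already has a 7).
  r3c4 is out (row 3 already has a 7).
  So the only cell in box 2 that can hold 7 is r2c5.
  So r2c5 = 7.
For r1c7:
  Consider where 1 can go in box 3.
  r2c8 is out (row 2 already has a 1).
  r2c9 is out (row 2 already has a 1).
  So the only cell in box 3 that can hold 1 is r1c7.
  So r1c7 = 1.

7,1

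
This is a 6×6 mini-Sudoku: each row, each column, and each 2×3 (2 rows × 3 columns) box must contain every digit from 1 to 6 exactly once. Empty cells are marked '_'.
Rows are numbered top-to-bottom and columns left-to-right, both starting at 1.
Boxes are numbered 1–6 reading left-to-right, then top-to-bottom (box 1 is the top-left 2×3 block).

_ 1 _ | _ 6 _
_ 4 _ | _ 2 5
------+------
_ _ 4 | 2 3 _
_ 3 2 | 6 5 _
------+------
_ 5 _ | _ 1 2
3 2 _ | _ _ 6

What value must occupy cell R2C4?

1

Cell R2C4 itself could take any of {1, 3} by direct elimination.
Consider where 1 can go in box 2.
R1C4 is out (row 1 already has a 1).
R1C6 is out (row 1 already has a 1).
So the only cell in box 2 that can hold 1 is R2C4.
Therefore R2C4 = 1.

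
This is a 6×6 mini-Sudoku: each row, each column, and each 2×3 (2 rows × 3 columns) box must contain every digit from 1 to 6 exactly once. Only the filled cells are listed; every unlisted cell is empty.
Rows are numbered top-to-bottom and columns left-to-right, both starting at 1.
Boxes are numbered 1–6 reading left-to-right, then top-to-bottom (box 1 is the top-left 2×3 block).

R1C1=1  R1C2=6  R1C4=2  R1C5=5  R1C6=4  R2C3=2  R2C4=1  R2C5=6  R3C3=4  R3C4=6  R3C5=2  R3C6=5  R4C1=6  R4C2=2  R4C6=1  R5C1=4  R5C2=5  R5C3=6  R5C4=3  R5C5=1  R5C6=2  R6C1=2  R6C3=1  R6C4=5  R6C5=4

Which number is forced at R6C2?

3

Row 6 already contains {1, 2, 4, 5}.
Column 2 already contains {2, 5, 6}.
Its 2×3 block (box 5) already contains {1, 2, 4, 5, 6}.
The only value from 1–6 not eliminated is 3, so R6C2 = 3.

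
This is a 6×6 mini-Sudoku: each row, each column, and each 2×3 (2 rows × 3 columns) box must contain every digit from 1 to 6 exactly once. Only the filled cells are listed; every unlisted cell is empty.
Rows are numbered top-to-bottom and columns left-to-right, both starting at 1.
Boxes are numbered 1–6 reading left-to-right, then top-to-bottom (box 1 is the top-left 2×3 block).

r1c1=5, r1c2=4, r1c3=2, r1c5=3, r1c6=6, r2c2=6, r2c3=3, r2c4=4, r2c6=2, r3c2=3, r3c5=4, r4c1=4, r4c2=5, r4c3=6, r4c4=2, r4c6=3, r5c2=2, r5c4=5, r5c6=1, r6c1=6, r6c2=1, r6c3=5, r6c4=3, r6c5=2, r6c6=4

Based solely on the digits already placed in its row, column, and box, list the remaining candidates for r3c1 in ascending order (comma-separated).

Row 3 already contains {3, 4}.
Column 1 already contains {4, 5, 6}.
Its 2×3 block (box 3) already contains {3, 4, 5, 6}.
Removing those from 1–6 leaves {1, 2} as the candidates for r3c1.

1,2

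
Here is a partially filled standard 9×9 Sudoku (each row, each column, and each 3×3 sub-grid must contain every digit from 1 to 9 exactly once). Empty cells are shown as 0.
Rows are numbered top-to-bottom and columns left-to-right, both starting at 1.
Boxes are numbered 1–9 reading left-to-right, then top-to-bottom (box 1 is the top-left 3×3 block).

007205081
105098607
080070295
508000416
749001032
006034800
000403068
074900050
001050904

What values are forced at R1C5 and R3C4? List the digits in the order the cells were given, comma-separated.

For R1C5:
  Consider where 4 can go in column 5.
  R4C5 is out (row 4 already has a 4).
  R5C5 is out (row 5 already has a 4).
  R7C5 is out (row 7 already has a 4).
  R8C5 is out (row 8 already has a 4).
  So the only cell in column 5 that can hold 4 is R1C5.
  So R1C5 = 4.
For R3C4:
  Consider where 1 can go in box 2.
  R1C5 is out (row 1 already has a 1).
  R2C4 is out (row 2 already has a 1).
  R3C6 is out (column 6 already has a 1).
  So the only cell in box 2 that can hold 1 is R3C4.
  So R3C4 = 1.

4,1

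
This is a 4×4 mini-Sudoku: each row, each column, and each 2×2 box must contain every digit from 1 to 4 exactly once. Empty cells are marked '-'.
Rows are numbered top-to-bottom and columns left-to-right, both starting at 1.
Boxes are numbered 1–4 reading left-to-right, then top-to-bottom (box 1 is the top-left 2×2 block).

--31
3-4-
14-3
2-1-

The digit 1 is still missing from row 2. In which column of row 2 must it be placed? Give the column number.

2

Consider where 1 can go in row 2.
r2c4 is out (column 4 already has a 1).
So the only cell in row 2 that can hold 1 is r2c2.
That is column 2.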